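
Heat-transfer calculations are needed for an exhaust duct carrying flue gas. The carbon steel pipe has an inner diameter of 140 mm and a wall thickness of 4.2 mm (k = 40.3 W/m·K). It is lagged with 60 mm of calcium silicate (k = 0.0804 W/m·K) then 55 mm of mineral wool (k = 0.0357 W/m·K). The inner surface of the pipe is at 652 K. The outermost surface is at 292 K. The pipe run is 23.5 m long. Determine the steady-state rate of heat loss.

Q ≈ 3130 W

For a radial system each layer contributes R = ln(r_out/r_in)/(2πkL); films add R = 1/(hA).
R_carbon steel pipe wall = ln(74.2/70)/(2π×40.3×23.5) = 9.792×10^-6 K/W
R_calcium silicate = ln(134.2/74.2)/(2π×0.0804×23.5) = 0.04992 K/W
R_mineral wool = ln(189.2/134.2)/(2π×0.0357×23.5) = 0.06516 K/W
R_total = 0.1151 K/W
Q = ΔT/R_total = 360/0.1151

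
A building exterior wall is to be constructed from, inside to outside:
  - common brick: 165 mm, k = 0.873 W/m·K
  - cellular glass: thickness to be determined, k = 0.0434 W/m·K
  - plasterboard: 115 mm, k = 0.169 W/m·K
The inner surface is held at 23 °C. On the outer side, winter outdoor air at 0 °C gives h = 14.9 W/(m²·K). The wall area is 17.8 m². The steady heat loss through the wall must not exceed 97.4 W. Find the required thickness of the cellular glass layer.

L ≈ 142 mm

Using the resistance-network approach (series):
R_common brick = L/(kA) = 0.165/(0.873×17.8) = 0.01062 K/W
R_plasterboard = L/(kA) = 0.115/(0.169×17.8) = 0.03823 K/W
R_outer film = 1/(h_o·A) = 1/(14.9×17.8) = 0.00377 K/W
Sum of the known resistances R_other = 0.05262 K/W
Required total resistance R_tot = ΔT/Q_allow = 23/97.4 = 0.2361 K/W
R_cellular glass = R_tot − R_other = 0.1835 K/W
L = R·k·A = 0.1835×0.0434×17.8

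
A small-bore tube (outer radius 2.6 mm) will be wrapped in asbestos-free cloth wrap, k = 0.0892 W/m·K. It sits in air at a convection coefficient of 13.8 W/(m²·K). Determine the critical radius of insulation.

For a cylinder r_cr = k/h = 0.0892/13.8
r_cr = 6.46 mm; since the bare radius (2.6 mm) is below r_cr, adding a thin layer of insulation will *increase* heat loss.

r_cr ≈ 6.46 mm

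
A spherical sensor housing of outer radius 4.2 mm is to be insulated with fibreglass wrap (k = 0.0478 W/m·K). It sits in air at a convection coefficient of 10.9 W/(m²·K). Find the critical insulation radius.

For a sphere r_cr = 2k/h = 2×0.0478/10.9
r_cr = 8.77 mm; since the bare radius (4.2 mm) is below r_cr, adding a thin layer of insulation will *increase* heat loss.

r_cr ≈ 8.77 mm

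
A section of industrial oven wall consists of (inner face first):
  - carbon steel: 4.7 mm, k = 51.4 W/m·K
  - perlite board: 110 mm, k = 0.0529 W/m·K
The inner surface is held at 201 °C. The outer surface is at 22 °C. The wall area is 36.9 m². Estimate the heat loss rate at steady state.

Q ≈ 3180 W

Using the resistance-network approach (series):
R_carbon steel = L/(kA) = 0.0047/(51.4×36.9) = 2.478×10^-6 K/W
R_perlite board = L/(kA) = 0.11/(0.0529×36.9) = 0.05635 K/W
R_total = 0.05635 K/W
Q = ΔT / R_total = 179 / 0.05635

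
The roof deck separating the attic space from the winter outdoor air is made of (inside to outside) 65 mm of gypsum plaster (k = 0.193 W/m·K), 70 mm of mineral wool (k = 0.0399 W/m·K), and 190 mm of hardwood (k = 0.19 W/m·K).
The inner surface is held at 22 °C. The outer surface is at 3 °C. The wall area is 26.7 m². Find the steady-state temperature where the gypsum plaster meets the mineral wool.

Thermal resistances in series:
R_gypsum plaster = L/(kA) = 0.065/(0.193×26.7) = 0.01261 K/W
R_mineral wool = L/(kA) = 0.07/(0.0399×26.7) = 0.06571 K/W
R_hardwood = L/(kA) = 0.19/(0.19×26.7) = 0.03745 K/W
R_total = 0.1158 K/W;  Q = ΔT/R_total = 19/0.1158 = 164.1 W
T_interface = T_inner − Q·ΣR(inner→interface) = 22 − 164×0.01261

T ≈ 19.9 °C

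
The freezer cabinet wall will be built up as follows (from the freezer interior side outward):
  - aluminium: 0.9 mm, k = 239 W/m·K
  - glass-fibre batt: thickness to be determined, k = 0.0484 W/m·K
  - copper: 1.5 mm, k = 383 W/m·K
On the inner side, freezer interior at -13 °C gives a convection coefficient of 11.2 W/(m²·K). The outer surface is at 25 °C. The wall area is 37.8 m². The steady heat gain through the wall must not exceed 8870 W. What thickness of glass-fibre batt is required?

L ≈ 3.52 mm

Series thermal resistances:
R_inner film = 1/(h_i·A) = 1/(11.2×37.8) = 0.002362 K/W
R_aluminium = L/(kA) = 0.0009/(239×37.8) = 9.962×10^-8 K/W
R_copper = L/(kA) = 0.0015/(383×37.8) = 1.036×10^-7 K/W
Sum of the known resistances R_other = 0.002362 K/W
Required total resistance R_tot = ΔT/Q_allow = 38/8870 = 0.004284 K/W
R_glass-fibre batt = R_tot − R_other = 0.001922 K/W
L = R·k·A = 0.001922×0.0484×37.8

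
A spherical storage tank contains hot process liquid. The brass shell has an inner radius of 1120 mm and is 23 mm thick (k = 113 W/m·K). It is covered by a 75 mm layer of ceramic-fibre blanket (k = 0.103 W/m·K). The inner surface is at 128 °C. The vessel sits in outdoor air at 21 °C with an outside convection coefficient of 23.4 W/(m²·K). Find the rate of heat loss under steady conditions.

Q ≈ 2440 W

Radial (spherical) resistances in series:
R_brass shell = (1/1.12 − 1/1.143)/(4π×113) = 1.265×10^-5 K/W
R_ceramic-fibre blanket = (1/1.143 − 1/1.218)/(4π×0.103) = 0.04162 K/W
R_outer film = 1/(h·4πr_o²) = 1/(23.4×4π×1.218²) = 0.002292 K/W
R_total = 0.04393 K/W
Q = ΔT/R_total = 107/0.04393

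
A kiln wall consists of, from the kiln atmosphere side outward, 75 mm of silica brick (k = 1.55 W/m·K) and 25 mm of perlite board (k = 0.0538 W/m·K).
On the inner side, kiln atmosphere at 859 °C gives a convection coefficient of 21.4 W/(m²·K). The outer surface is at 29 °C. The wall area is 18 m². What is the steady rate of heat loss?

Q ≈ 26700 W

Model the wall as resistances in series:
R_inner film = 1/(h_i·A) = 1/(21.4×18) = 0.002596 K/W
R_silica brick = L/(kA) = 0.075/(1.55×18) = 0.002688 K/W
R_perlite board = L/(kA) = 0.025/(0.0538×18) = 0.02582 K/W
R_total = 0.0311 K/W
Q = ΔT / R_total = 830 / 0.0311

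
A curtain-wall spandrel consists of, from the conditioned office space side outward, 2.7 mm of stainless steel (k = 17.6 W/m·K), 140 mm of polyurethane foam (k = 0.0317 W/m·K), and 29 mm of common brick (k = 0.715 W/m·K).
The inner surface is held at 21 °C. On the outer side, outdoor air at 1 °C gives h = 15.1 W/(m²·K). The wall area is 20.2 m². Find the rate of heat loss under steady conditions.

Treating each layer as a thermal resistance in series:
R_stainless steel = L/(kA) = 0.0027/(17.6×20.2) = 7.595×10^-6 K/W
R_polyurethane foam = L/(kA) = 0.14/(0.0317×20.2) = 0.2186 K/W
R_common brick = L/(kA) = 0.029/(0.715×20.2) = 0.002008 K/W
R_outer film = 1/(h_o·A) = 1/(15.1×20.2) = 0.003278 K/W
R_total = 0.2239 K/W
Q = ΔT / R_total = 20 / 0.2239

Q ≈ 89.3 W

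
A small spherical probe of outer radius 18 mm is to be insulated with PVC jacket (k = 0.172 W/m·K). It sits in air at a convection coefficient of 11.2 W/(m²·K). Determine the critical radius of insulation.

For a sphere r_cr = 2k/h = 2×0.172/11.2
r_cr = 30.7 mm; since the bare radius (18 mm) is below r_cr, adding a thin layer of insulation will *increase* heat loss.

r_cr ≈ 30.7 mm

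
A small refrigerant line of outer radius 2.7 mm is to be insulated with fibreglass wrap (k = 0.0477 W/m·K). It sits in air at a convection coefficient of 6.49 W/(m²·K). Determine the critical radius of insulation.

For a cylinder r_cr = k/h = 0.0477/6.49
r_cr = 7.35 mm; since the bare radius (2.7 mm) is below r_cr, adding a thin layer of insulation will *increase* heat loss.

r_cr ≈ 7.35 mm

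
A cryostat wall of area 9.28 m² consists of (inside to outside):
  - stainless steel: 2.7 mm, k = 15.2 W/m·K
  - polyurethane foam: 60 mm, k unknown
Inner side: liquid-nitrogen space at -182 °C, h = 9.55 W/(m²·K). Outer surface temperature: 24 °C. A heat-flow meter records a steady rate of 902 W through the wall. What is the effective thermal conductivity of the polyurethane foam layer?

Thermal resistances in series:
R_inner film = 1/(h_i·A) = 1/(9.55×9.28) = 0.01128 K/W
R_stainless steel = L/(kA) = 0.0027/(15.2×9.28) = 1.914×10^-5 K/W
Sum of known resistances R_other = 0.0113 K/W
Total R = ΔT/Q = 206/902 = 0.2284 K/W
R_polyurethane foam = R_total − R_other = 0.2171 K/W
k = L/(R·A) = 0.06/(0.2171×9.28)

k ≈ 0.0298 W/(m·K)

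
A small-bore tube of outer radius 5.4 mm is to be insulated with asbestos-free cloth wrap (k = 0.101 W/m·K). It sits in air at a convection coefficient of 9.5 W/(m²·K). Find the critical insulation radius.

For a cylinder r_cr = k/h = 0.101/9.5
r_cr = 10.6 mm; since the bare radius (5.4 mm) is below r_cr, adding a thin layer of insulation will *increase* heat loss.

r_cr ≈ 10.6 mm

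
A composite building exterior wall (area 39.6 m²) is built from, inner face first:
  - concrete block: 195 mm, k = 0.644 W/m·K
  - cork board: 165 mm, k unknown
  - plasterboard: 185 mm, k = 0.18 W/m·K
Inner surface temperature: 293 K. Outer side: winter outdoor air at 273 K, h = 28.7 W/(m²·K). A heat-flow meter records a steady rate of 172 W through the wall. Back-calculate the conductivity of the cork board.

Treating each layer as a thermal resistance in series:
R_concrete block = L/(kA) = 0.195/(0.644×39.6) = 0.007646 K/W
R_plasterboard = L/(kA) = 0.185/(0.18×39.6) = 0.02595 K/W
R_outer film = 1/(h_o·A) = 1/(28.7×39.6) = 8.799×10^-4 K/W
Sum of known resistances R_other = 0.03448 K/W
Total R = ΔT/Q = 20/172 = 0.1163 K/W
R_cork board = R_total − R_other = 0.0818 K/W
k = L/(R·A) = 0.165/(0.0818×39.6)

k ≈ 0.0509 W/(m·K)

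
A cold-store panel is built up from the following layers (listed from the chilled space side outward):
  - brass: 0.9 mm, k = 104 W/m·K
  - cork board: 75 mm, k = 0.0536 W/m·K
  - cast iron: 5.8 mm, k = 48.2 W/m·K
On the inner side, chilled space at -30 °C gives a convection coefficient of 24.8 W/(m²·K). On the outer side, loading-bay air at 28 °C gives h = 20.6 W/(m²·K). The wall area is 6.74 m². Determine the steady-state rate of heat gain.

Q ≈ 263 W

Series thermal resistances:
R_inner film = 1/(h_i·A) = 1/(24.8×6.74) = 0.005983 K/W
R_brass = L/(kA) = 0.0009/(104×6.74) = 1.284×10^-6 K/W
R_cork board = L/(kA) = 0.075/(0.0536×6.74) = 0.2076 K/W
R_cast iron = L/(kA) = 0.0058/(48.2×6.74) = 1.785×10^-5 K/W
R_outer film = 1/(h_o·A) = 1/(20.6×6.74) = 0.007202 K/W
R_total = 0.2208 K/W
Q = ΔT / R_total = 58 / 0.2208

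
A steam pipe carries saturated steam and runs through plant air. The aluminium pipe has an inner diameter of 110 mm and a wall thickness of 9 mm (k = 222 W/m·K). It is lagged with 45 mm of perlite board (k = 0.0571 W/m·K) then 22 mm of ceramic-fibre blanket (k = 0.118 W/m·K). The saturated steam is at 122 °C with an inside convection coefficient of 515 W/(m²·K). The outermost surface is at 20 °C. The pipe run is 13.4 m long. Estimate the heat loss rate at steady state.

Q ≈ 786 W

Per-layer cylindrical resistances, series-summed:
R_inner film = 1/(h_i·2πr₁L) = 1/(515×2π×0.055×13.4) = 4.193×10^-4 K/W
R_aluminium pipe wall = ln(64/55)/(2π×222×13.4) = 8.108×10^-6 K/W
R_perlite board = ln(109/64)/(2π×0.0571×13.4) = 0.1108 K/W
R_ceramic-fibre blanket = ln(131/109)/(2π×0.118×13.4) = 0.01851 K/W
R_total = 0.1297 K/W
Q = ΔT/R_total = 102/0.1297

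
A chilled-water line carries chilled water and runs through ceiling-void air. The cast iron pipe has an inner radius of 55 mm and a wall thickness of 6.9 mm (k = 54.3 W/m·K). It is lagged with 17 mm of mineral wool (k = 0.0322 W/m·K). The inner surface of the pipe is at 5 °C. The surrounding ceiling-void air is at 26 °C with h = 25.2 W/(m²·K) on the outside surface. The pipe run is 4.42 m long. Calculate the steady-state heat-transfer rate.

Q ≈ 72.5 W

Treating each annulus and film as a series resistance:
R_cast iron pipe wall = ln(61.9/55)/(2π×54.3×4.42) = 7.837×10^-5 K/W
R_mineral wool = ln(78.9/61.9)/(2π×0.0322×4.42) = 0.2714 K/W
R_outer film = 1/(h_o·2πr_oL) = 1/(25.2×2π×0.0789×4.42) = 0.01811 K/W
R_total = 0.2895 K/W
Q = ΔT/R_total = 21/0.2895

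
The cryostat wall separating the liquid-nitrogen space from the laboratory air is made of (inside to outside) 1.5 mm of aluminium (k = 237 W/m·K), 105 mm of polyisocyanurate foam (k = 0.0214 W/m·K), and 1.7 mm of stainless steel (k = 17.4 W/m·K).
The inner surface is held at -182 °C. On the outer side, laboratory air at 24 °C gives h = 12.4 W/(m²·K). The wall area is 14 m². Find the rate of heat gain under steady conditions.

Treating each layer as a thermal resistance in series:
R_aluminium = L/(kA) = 0.0015/(237×14) = 4.521×10^-7 K/W
R_polyisocyanurate foam = L/(kA) = 0.105/(0.0214×14) = 0.3505 K/W
R_stainless steel = L/(kA) = 0.0017/(17.4×14) = 6.979×10^-6 K/W
R_outer film = 1/(h_o·A) = 1/(12.4×14) = 0.00576 K/W
R_total = 0.3562 K/W
Q = ΔT / R_total = 206 / 0.3562

Q ≈ 578 W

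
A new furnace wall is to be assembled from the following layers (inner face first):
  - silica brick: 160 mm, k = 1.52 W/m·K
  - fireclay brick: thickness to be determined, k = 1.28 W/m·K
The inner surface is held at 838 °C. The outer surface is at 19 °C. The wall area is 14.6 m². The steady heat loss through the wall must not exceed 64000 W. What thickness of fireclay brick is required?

L ≈ 104 mm

Model the wall as resistances in series:
R_silica brick = L/(kA) = 0.16/(1.52×14.6) = 0.00721 K/W
Sum of the known resistances R_other = 0.00721 K/W
Required total resistance R_tot = ΔT/Q_allow = 819/64000 = 0.0128 K/W
R_fireclay brick = R_tot − R_other = 0.005587 K/W
L = R·k·A = 0.005587×1.28×14.6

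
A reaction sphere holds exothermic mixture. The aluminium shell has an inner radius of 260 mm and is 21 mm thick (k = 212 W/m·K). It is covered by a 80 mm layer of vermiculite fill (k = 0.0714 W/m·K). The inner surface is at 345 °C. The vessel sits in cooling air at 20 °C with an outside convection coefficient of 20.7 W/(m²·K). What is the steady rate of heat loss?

Radial (spherical) resistances in series:
R_aluminium shell = (1/0.26 − 1/0.281)/(4π×212) = 1.079×10^-4 K/W
R_vermiculite fill = (1/0.281 − 1/0.361)/(4π×0.0714) = 0.879 K/W
R_outer film = 1/(h·4πr_o²) = 1/(20.7×4π×0.361²) = 0.0295 K/W
R_total = 0.9086 K/W
Q = ΔT/R_total = 325/0.9086

Q ≈ 358 W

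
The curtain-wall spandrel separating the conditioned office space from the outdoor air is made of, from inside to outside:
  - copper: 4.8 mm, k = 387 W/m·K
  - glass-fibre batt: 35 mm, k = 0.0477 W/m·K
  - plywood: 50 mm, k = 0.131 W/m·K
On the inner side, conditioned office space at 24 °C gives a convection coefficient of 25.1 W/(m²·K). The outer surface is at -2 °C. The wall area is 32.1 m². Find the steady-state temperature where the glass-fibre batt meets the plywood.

T ≈ 6.59 °C

Thermal resistances in series:
R_inner film = 1/(h_i·A) = 1/(25.1×32.1) = 0.001241 K/W
R_copper = L/(kA) = 0.0048/(387×32.1) = 3.864×10^-7 K/W
R_glass-fibre batt = L/(kA) = 0.035/(0.0477×32.1) = 0.02286 K/W
R_plywood = L/(kA) = 0.05/(0.131×32.1) = 0.01189 K/W
R_total = 0.03599 K/W;  Q = ΔT/R_total = 26/0.03599 = 722.4 W
T_interface = T_inner − Q·ΣR(inner→interface) = 24 − 722×0.0241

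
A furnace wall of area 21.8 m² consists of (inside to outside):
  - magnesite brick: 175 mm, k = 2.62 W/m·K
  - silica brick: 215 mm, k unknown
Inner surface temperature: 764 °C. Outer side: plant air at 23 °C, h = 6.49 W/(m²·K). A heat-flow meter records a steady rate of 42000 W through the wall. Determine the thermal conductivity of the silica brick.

Treating each layer as a thermal resistance in series:
R_magnesite brick = L/(kA) = 0.175/(2.62×21.8) = 0.003064 K/W
R_outer film = 1/(h_o·A) = 1/(6.49×21.8) = 0.007068 K/W
Sum of known resistances R_other = 0.01013 K/W
Total R = ΔT/Q = 741/42000 = 0.01764 K/W
R_silica brick = R_total − R_other = 0.007511 K/W
k = L/(R·A) = 0.215/(0.007511×21.8)

k ≈ 1.31 W/(m·K)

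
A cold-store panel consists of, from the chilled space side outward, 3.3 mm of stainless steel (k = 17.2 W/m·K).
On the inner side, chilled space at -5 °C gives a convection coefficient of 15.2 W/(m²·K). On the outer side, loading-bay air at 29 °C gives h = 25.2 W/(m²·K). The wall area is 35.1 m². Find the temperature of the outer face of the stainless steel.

T ≈ 16.2 °C

Thermal resistances in series:
R_inner film = 1/(h_i·A) = 1/(15.2×35.1) = 0.001874 K/W
R_stainless steel = L/(kA) = 0.0033/(17.2×35.1) = 5.466×10^-6 K/W
R_outer film = 1/(h_o·A) = 1/(25.2×35.1) = 0.001131 K/W
R_total = 0.00301 K/W;  Q = ΔT/R_total = 34/0.00301 = 11290 W
T_interface = T_inner + Q·ΣR(inner→interface) = -5 + 11300×0.00188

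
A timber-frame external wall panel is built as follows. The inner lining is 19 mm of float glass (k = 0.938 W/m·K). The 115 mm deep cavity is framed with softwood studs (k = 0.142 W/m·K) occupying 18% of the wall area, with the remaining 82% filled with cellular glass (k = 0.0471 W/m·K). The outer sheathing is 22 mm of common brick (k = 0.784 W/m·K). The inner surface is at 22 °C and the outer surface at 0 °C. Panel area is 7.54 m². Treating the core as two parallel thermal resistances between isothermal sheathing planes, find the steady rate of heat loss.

Q ≈ 90.1 W

Sheathing layers in series; stud and cavity paths in parallel between them.
R_inner = 0.019/(0.938×7.54) = 0.002686 K/W
R_stud  = 0.115/(0.142×0.18×7.54) = 0.5967 K/W
R_cav   = 0.115/(0.0471×0.82×7.54) = 0.3949 K/W
1/R_core = 1/R_stud + 1/R_cav → R_core = 0.2376 K/W
R_outer = 0.022/(0.784×7.54) = 0.003722 K/W
R_total = 0.244 K/W
Q = ΔT/R_total = 22/0.244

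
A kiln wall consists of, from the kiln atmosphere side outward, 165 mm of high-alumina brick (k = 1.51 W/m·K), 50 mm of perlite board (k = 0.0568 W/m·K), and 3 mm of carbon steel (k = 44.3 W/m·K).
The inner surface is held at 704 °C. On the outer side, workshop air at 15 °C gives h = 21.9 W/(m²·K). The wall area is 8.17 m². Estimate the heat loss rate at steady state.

Q ≈ 5440 W

Thermal resistances in series:
R_high-alumina brick = L/(kA) = 0.165/(1.51×8.17) = 0.01337 K/W
R_perlite board = L/(kA) = 0.05/(0.0568×8.17) = 0.1077 K/W
R_carbon steel = L/(kA) = 0.003/(44.3×8.17) = 8.289×10^-6 K/W
R_outer film = 1/(h_o·A) = 1/(21.9×8.17) = 0.005589 K/W
R_total = 0.1267 K/W
Q = ΔT / R_total = 689 / 0.1267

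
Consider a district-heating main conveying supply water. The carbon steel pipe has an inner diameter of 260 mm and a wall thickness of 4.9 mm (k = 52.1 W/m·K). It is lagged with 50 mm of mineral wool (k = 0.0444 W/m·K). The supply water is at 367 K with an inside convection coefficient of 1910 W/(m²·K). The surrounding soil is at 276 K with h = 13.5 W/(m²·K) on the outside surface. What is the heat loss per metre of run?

q′ ≈ 76.2 W/m

For a radial system each layer contributes R = ln(r_out/r_in)/(2πkL); films add R = 1/(hA).
R_inner film = 1/(h_i·2πr₁L) = 1/(1910×2π×0.13×1) = 6.41×10^-4 K/W
R_carbon steel pipe wall = ln(134.9/130)/(2π×52.1×1) = 1.13×10^-4 K/W
R_mineral wool = ln(184.9/134.9)/(2π×0.0444×1) = 1.13 K/W
R_outer film = 1/(h_o·2πr_oL) = 1/(13.5×2π×0.1849×1) = 0.06376 K/W
R_total = 1.195 K/W
Q = ΔT/R_total = 91/1.195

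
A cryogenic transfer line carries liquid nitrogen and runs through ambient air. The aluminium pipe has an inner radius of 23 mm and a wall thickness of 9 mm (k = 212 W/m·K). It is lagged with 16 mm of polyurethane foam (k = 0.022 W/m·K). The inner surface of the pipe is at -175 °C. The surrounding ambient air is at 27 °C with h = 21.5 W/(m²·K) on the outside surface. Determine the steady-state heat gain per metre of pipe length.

q′ ≈ 65.4 W/m

Cylindrical conduction, so R = ln(r₂/r₁)/(2πkL) per layer, in series:
R_aluminium pipe wall = ln(32/23)/(2π×212×1) = 2.479×10^-4 K/W
R_polyurethane foam = ln(48/32)/(2π×0.022×1) = 2.933 K/W
R_outer film = 1/(h_o·2πr_oL) = 1/(21.5×2π×0.048×1) = 0.1542 K/W
R_total = 3.088 K/W
Q = ΔT/R_total = 202/3.088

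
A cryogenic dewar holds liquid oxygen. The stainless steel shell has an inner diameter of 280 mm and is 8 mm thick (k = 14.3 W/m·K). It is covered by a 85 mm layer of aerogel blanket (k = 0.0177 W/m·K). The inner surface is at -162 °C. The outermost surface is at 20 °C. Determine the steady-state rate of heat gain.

Q ≈ 16.4 W

Spherical conduction: R = (1/r_in − 1/r_out)/(4πk) per layer; series-sum.
R_stainless steel shell = (1/0.14 − 1/0.148)/(4π×14.3) = 0.002149 K/W
R_aerogel blanket = (1/0.148 − 1/0.233)/(4π×0.0177) = 11.08 K/W
R_total = 11.08 K/W
Q = ΔT/R_total = 182/11.08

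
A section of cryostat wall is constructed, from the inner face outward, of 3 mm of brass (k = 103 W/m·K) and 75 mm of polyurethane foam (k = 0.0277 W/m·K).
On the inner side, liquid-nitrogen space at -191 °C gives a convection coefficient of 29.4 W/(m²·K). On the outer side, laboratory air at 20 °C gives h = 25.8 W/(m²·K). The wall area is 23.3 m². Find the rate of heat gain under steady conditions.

Q ≈ 1770 W

Using the resistance-network approach (series):
R_inner film = 1/(h_i·A) = 1/(29.4×23.3) = 0.00146 K/W
R_brass = L/(kA) = 0.003/(103×23.3) = 1.25×10^-6 K/W
R_polyurethane foam = L/(kA) = 0.075/(0.0277×23.3) = 0.1162 K/W
R_outer film = 1/(h_o·A) = 1/(25.8×23.3) = 0.001664 K/W
R_total = 0.1193 K/W
Q = ΔT / R_total = 211 / 0.1193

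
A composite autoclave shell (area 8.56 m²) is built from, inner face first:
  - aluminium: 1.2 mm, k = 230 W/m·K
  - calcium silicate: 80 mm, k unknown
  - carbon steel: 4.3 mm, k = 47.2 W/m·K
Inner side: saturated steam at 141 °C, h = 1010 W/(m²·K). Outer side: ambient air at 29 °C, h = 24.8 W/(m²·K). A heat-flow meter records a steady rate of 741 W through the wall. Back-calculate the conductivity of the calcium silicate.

k ≈ 0.0639 W/(m·K)

Model the wall as resistances in series:
R_inner film = 1/(h_i·A) = 1/(1010×8.56) = 1.157×10^-4 K/W
R_aluminium = L/(kA) = 0.0012/(230×8.56) = 6.095×10^-7 K/W
R_carbon steel = L/(kA) = 0.0043/(47.2×8.56) = 1.064×10^-5 K/W
R_outer film = 1/(h_o·A) = 1/(24.8×8.56) = 0.004711 K/W
Sum of known resistances R_other = 0.004837 K/W
Total R = ΔT/Q = 112/741 = 0.1511 K/W
R_calcium silicate = R_total − R_other = 0.1463 K/W
k = L/(R·A) = 0.08/(0.1463×8.56)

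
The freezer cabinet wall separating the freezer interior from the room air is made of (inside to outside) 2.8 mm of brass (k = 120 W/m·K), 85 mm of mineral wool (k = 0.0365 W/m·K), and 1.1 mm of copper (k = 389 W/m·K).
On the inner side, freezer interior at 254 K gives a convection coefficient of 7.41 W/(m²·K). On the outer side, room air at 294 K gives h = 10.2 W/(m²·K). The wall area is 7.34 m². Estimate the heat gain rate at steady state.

Model the wall as resistances in series:
R_inner film = 1/(h_i·A) = 1/(7.41×7.34) = 0.01839 K/W
R_brass = L/(kA) = 0.0028/(120×7.34) = 3.179×10^-6 K/W
R_mineral wool = L/(kA) = 0.085/(0.0365×7.34) = 0.3173 K/W
R_copper = L/(kA) = 0.0011/(389×7.34) = 3.853×10^-7 K/W
R_outer film = 1/(h_o·A) = 1/(10.2×7.34) = 0.01336 K/W
R_total = 0.349 K/W
Q = ΔT / R_total = 40 / 0.349

Q ≈ 115 W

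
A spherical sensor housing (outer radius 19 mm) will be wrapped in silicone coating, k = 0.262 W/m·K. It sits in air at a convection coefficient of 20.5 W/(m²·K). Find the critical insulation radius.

r_cr ≈ 25.6 mm

For a sphere r_cr = 2k/h = 2×0.262/20.5
r_cr = 25.6 mm; since the bare radius (19 mm) is below r_cr, adding a thin layer of insulation will *increase* heat loss.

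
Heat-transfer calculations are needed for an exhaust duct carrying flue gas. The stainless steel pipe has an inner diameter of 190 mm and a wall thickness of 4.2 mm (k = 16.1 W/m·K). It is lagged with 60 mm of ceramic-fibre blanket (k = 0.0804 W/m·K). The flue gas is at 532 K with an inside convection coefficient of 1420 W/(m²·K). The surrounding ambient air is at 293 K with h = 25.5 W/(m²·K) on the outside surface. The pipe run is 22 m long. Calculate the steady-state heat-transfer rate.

Radial resistances (cylindrical: R_cond = ln(r_o/r_i)/(2πkL), R_conv = 1/(h·2πrL)):
R_inner film = 1/(h_i·2πr₁L) = 1/(1420×2π×0.095×22) = 5.363×10^-5 K/W
R_stainless steel pipe wall = ln(99.2/95)/(2π×16.1×22) = 1.944×10^-5 K/W
R_ceramic-fibre blanket = ln(159.2/99.2)/(2π×0.0804×22) = 0.04256 K/W
R_outer film = 1/(h_o·2πr_oL) = 1/(25.5×2π×0.1592×22) = 0.001782 K/W
R_total = 0.04442 K/W
Q = ΔT/R_total = 239/0.04442

Q ≈ 5380 W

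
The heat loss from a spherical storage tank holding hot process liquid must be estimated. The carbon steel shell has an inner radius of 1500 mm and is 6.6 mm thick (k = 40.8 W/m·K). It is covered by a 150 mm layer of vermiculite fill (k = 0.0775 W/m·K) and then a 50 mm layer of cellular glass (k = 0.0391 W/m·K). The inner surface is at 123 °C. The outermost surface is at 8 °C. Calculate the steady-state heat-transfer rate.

Q ≈ 1180 W

For a spherical shell R = (1/r₁ − 1/r₂)/(4πk); film R = 1/(h·4πr²). In series:
R_carbon steel shell = (1/1.5 − 1/1.5066)/(4π×40.8) = 5.696×10^-6 K/W
R_vermiculite fill = (1/1.5066 − 1/1.6566)/(4π×0.0775) = 0.06171 K/W
R_cellular glass = (1/1.6566 − 1/1.7066)/(4π×0.0391) = 0.03599 K/W
R_total = 0.09771 K/W
Q = ΔT/R_total = 115/0.09771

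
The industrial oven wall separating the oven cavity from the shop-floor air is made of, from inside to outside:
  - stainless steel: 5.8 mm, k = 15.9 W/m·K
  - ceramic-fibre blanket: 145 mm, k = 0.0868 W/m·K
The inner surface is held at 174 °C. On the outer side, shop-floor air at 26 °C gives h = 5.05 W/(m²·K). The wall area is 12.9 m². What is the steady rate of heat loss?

Series thermal resistances:
R_stainless steel = L/(kA) = 0.0058/(15.9×12.9) = 2.828×10^-5 K/W
R_ceramic-fibre blanket = L/(kA) = 0.145/(0.0868×12.9) = 0.1295 K/W
R_outer film = 1/(h_o·A) = 1/(5.05×12.9) = 0.01535 K/W
R_total = 0.1449 K/W
Q = ΔT / R_total = 148 / 0.1449

Q ≈ 1020 W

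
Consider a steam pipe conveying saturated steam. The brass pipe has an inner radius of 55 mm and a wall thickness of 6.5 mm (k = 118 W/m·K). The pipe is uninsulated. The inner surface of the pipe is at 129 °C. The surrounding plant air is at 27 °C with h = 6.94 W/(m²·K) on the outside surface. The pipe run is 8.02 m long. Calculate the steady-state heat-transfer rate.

Q ≈ 2190 W

Treating each annulus and film as a series resistance:
R_brass pipe wall = ln(61.5/55)/(2π×118×8.02) = 1.879×10^-5 K/W
R_outer film = 1/(h_o·2πr_oL) = 1/(6.94×2π×0.0615×8.02) = 0.0465 K/W
R_total = 0.04651 K/W
Q = ΔT/R_total = 102/0.04651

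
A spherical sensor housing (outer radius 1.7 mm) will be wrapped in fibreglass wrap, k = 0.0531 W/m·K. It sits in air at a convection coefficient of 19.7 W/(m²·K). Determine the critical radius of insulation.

r_cr ≈ 5.39 mm

For a sphere r_cr = 2k/h = 2×0.0531/19.7
r_cr = 5.39 mm; since the bare radius (1.7 mm) is below r_cr, adding a thin layer of insulation will *increase* heat loss.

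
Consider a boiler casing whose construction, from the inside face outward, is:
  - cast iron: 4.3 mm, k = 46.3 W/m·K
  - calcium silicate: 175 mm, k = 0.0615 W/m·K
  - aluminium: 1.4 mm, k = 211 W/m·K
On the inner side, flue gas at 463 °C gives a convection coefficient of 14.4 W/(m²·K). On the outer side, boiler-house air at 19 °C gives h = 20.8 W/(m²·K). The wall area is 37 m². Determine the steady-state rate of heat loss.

Treating each layer as a thermal resistance in series:
R_inner film = 1/(h_i·A) = 1/(14.4×37) = 0.001877 K/W
R_cast iron = L/(kA) = 0.0043/(46.3×37) = 2.51×10^-6 K/W
R_calcium silicate = L/(kA) = 0.175/(0.0615×37) = 0.07691 K/W
R_aluminium = L/(kA) = 0.0014/(211×37) = 1.793×10^-7 K/W
R_outer film = 1/(h_o·A) = 1/(20.8×37) = 0.001299 K/W
R_total = 0.08009 K/W
Q = ΔT / R_total = 444 / 0.08009

Q ≈ 5540 W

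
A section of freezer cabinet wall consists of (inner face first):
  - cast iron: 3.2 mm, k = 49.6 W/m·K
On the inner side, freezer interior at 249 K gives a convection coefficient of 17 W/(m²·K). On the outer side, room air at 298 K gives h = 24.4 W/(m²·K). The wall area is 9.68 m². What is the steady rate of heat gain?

Q ≈ 4750 W

Treating each layer as a thermal resistance in series:
R_inner film = 1/(h_i·A) = 1/(17×9.68) = 0.006077 K/W
R_cast iron = L/(kA) = 0.0032/(49.6×9.68) = 6.665×10^-6 K/W
R_outer film = 1/(h_o·A) = 1/(24.4×9.68) = 0.004234 K/W
R_total = 0.01032 K/W
Q = ΔT / R_total = 49 / 0.01032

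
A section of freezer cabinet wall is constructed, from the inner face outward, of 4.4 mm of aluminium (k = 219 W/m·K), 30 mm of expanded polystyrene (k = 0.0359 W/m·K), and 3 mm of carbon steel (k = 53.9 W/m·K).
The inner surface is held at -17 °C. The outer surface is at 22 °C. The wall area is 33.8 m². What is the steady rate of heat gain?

Q ≈ 1580 W

Thermal resistances in series:
R_aluminium = L/(kA) = 0.0044/(219×33.8) = 5.944×10^-7 K/W
R_expanded polystyrene = L/(kA) = 0.03/(0.0359×33.8) = 0.02472 K/W
R_carbon steel = L/(kA) = 0.003/(53.9×33.8) = 1.647×10^-6 K/W
R_total = 0.02473 K/W
Q = ΔT / R_total = 39 / 0.02473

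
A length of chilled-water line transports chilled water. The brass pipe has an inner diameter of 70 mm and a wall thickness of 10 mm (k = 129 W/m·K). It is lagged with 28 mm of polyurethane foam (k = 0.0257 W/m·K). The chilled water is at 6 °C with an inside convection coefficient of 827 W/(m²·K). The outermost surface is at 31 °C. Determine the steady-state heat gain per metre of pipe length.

q′ ≈ 8.33 W/m

Cylindrical conduction, so R = ln(r₂/r₁)/(2πkL) per layer, in series:
R_inner film = 1/(h_i·2πr₁L) = 1/(827×2π×0.035×1) = 0.005499 K/W
R_brass pipe wall = ln(45/35)/(2π×129×1) = 3.101×10^-4 K/W
R_polyurethane foam = ln(73/45)/(2π×0.0257×1) = 2.996 K/W
R_total = 3.002 K/W
Q = ΔT/R_total = 25/3.002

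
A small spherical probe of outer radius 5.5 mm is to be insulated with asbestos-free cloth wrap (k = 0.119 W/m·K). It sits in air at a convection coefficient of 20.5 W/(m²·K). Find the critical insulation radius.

r_cr ≈ 11.6 mm

For a sphere r_cr = 2k/h = 2×0.119/20.5
r_cr = 11.6 mm; since the bare radius (5.5 mm) is below r_cr, adding a thin layer of insulation will *increase* heat loss.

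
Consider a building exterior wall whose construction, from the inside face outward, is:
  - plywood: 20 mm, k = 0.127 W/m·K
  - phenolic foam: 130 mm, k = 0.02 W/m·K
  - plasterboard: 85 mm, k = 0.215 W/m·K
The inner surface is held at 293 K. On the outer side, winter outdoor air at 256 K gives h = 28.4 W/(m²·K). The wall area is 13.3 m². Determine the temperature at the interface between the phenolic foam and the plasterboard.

Model the wall as resistances in series:
R_plywood = L/(kA) = 0.02/(0.127×13.3) = 0.01184 K/W
R_phenolic foam = L/(kA) = 0.13/(0.02×13.3) = 0.4887 K/W
R_plasterboard = L/(kA) = 0.085/(0.215×13.3) = 0.02973 K/W
R_outer film = 1/(h_o·A) = 1/(28.4×13.3) = 0.002647 K/W
R_total = 0.5329 K/W;  Q = ΔT/R_total = 37/0.5329 = 69.43 W
T_interface = T_inner − Q·ΣR(inner→interface) = 293 − 69.4×0.5006

T ≈ 258 K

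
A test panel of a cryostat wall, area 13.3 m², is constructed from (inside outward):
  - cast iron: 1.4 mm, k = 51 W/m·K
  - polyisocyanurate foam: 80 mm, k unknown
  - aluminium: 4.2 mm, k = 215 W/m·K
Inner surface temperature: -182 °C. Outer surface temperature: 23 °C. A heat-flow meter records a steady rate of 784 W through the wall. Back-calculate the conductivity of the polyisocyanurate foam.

k ≈ 0.023 W/(m·K)

Thermal resistances in series:
R_cast iron = L/(kA) = 0.0014/(51×13.3) = 2.064×10^-6 K/W
R_aluminium = L/(kA) = 0.0042/(215×13.3) = 1.469×10^-6 K/W
Sum of known resistances R_other = 3.533×10^-6 K/W
Total R = ΔT/Q = 205/784 = 0.2615 K/W
R_polyisocyanurate foam = R_total − R_other = 0.2615 K/W
k = L/(R·A) = 0.08/(0.2615×13.3)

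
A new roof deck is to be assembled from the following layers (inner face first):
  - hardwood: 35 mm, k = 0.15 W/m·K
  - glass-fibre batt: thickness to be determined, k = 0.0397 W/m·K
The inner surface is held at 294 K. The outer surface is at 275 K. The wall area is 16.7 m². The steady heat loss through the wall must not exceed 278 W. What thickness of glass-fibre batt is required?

Model the wall as resistances in series:
R_hardwood = L/(kA) = 0.035/(0.15×16.7) = 0.01397 K/W
Sum of the known resistances R_other = 0.01397 K/W
Required total resistance R_tot = ΔT/Q_allow = 19/278 = 0.06835 K/W
R_glass-fibre batt = R_tot − R_other = 0.05437 K/W
L = R·k·A = 0.05437×0.0397×16.7

L ≈ 36 mm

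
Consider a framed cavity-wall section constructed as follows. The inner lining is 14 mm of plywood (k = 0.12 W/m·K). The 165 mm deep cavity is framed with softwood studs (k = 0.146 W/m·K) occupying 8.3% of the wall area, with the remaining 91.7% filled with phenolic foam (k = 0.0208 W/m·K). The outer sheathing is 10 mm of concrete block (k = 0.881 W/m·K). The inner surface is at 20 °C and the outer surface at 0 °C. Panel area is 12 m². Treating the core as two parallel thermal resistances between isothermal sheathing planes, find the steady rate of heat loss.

Q ≈ 44.3 W

Sheathing layers in series; stud and cavity paths in parallel between them.
R_inner = 0.014/(0.12×12) = 0.009722 K/W
R_stud  = 0.165/(0.146×0.083×12) = 1.135 K/W
R_cav   = 0.165/(0.0208×0.917×12) = 0.7209 K/W
1/R_core = 1/R_stud + 1/R_cav → R_core = 0.4408 K/W
R_outer = 0.01/(0.881×12) = 9.459×10^-4 K/W
R_total = 0.4515 K/W
Q = ΔT/R_total = 20/0.4515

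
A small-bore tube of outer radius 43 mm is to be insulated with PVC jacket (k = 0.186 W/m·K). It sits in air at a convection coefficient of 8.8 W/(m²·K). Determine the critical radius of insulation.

For a cylinder r_cr = k/h = 0.186/8.8
r_cr = 21.1 mm; since the bare radius (43 mm) is above r_cr, any added insulation will reduce heat loss.

r_cr ≈ 21.1 mm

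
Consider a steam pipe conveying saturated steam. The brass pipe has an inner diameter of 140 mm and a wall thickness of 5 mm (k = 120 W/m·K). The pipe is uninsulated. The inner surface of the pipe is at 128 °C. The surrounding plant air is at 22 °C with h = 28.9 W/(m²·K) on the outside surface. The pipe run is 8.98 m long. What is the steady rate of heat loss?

Radial resistances (cylindrical: R_cond = ln(r_o/r_i)/(2πkL), R_conv = 1/(h·2πrL)):
R_brass pipe wall = ln(75/70)/(2π×120×8.98) = 1.019×10^-5 K/W
R_outer film = 1/(h_o·2πr_oL) = 1/(28.9×2π×0.075×8.98) = 0.008177 K/W
R_total = 0.008187 K/W
Q = ΔT/R_total = 106/0.008187

Q ≈ 12900 W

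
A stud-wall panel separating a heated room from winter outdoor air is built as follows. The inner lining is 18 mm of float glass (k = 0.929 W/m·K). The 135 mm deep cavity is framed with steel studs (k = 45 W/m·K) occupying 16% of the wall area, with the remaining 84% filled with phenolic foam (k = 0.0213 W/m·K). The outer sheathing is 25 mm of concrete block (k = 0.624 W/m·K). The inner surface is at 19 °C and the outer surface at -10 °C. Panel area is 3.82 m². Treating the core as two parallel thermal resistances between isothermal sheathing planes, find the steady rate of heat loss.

Sheathing layers in series; stud and cavity paths in parallel between them.
R_inner = 0.018/(0.929×3.82) = 0.005072 K/W
R_stud  = 0.135/(45×0.16×3.82) = 0.004908 K/W
R_cav   = 0.135/(0.0213×0.84×3.82) = 1.975 K/W
1/R_core = 1/R_stud + 1/R_cav → R_core = 0.004896 K/W
R_outer = 0.025/(0.624×3.82) = 0.01049 K/W
R_total = 0.02046 K/W
Q = ΔT/R_total = 29/0.02046

Q ≈ 1420 W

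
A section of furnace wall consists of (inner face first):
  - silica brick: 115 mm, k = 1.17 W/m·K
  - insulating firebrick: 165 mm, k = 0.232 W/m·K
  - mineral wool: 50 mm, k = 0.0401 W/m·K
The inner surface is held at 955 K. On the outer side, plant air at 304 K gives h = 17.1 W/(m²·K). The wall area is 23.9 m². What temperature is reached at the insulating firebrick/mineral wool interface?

Series thermal resistances:
R_silica brick = L/(kA) = 0.115/(1.17×23.9) = 0.004113 K/W
R_insulating firebrick = L/(kA) = 0.165/(0.232×23.9) = 0.02976 K/W
R_mineral wool = L/(kA) = 0.05/(0.0401×23.9) = 0.05217 K/W
R_outer film = 1/(h_o·A) = 1/(17.1×23.9) = 0.002447 K/W
R_total = 0.08849 K/W;  Q = ΔT/R_total = 651/0.08849 = 7357 W
T_interface = T_inner − Q·ΣR(inner→interface) = 955 − 7360×0.03387

T ≈ 706 K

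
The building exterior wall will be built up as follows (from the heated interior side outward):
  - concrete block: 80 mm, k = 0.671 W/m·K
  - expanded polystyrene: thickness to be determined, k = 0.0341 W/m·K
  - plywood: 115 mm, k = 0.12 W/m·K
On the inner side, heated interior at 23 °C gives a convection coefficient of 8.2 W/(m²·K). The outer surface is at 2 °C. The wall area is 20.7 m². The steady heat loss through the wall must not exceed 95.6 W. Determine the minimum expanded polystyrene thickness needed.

Model the wall as resistances in series:
R_inner film = 1/(h_i·A) = 1/(8.2×20.7) = 0.005891 K/W
R_concrete block = L/(kA) = 0.08/(0.671×20.7) = 0.00576 K/W
R_plywood = L/(kA) = 0.115/(0.12×20.7) = 0.0463 K/W
Sum of the known resistances R_other = 0.05795 K/W
Required total resistance R_tot = ΔT/Q_allow = 21/95.6 = 0.2197 K/W
R_expanded polystyrene = R_tot − R_other = 0.1617 K/W
L = R·k·A = 0.1617×0.0341×20.7

L ≈ 114 mm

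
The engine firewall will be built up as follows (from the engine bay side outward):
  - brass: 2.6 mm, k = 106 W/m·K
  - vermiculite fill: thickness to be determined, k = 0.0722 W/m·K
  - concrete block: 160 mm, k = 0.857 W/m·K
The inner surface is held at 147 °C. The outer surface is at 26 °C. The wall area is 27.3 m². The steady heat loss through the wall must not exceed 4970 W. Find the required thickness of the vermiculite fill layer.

Thermal resistances in series:
R_brass = L/(kA) = 0.0026/(106×27.3) = 8.985×10^-7 K/W
R_concrete block = L/(kA) = 0.16/(0.857×27.3) = 0.006839 K/W
Sum of the known resistances R_other = 0.00684 K/W
Required total resistance R_tot = ΔT/Q_allow = 121/4970 = 0.02435 K/W
R_vermiculite fill = R_tot − R_other = 0.01751 K/W
L = R·k·A = 0.01751×0.0722×27.3

L ≈ 34.5 mm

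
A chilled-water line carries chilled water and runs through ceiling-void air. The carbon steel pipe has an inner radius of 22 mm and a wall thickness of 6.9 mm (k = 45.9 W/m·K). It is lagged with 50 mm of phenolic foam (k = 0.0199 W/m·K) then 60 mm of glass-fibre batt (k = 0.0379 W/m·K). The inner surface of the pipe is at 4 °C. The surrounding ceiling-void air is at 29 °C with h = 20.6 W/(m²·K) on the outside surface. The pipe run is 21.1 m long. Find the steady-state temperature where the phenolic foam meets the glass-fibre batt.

For a radial system each layer contributes R = ln(r_out/r_in)/(2πkL); films add R = 1/(hA).
R_carbon steel pipe wall = ln(28.9/22)/(2π×45.9×21.1) = 4.483×10^-5 K/W
R_phenolic foam = ln(78.9/28.9)/(2π×0.0199×21.1) = 0.3807 K/W
R_glass-fibre batt = ln(138.9/78.9)/(2π×0.0379×21.1) = 0.1126 K/W
R_outer film = 1/(h_o·2πr_oL) = 1/(20.6×2π×0.1389×21.1) = 0.002636 K/W
R_total = 0.4959 K/W
Q = ΔT/R_total = 25/0.4959
Q = 50.4 W
T_interface = T_inner + Q·ΣR(inner→interface) = 4 + 50.4×0.3807

T ≈ 23.2 °C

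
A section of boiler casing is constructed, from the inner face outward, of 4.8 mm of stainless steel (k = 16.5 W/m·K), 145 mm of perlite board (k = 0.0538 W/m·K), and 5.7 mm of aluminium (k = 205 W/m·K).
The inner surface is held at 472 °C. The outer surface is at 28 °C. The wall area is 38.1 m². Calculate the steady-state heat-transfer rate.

Using the resistance-network approach (series):
R_stainless steel = L/(kA) = 0.0048/(16.5×38.1) = 7.635×10^-6 K/W
R_perlite board = L/(kA) = 0.145/(0.0538×38.1) = 0.07074 K/W
R_aluminium = L/(kA) = 0.0057/(205×38.1) = 7.298×10^-7 K/W
R_total = 0.07075 K/W
Q = ΔT / R_total = 444 / 0.07075

Q ≈ 6280 W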